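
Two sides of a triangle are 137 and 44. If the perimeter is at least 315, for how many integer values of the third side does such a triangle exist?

Triangle inequality: 93 < x < 181. Perimeter ≥ 315 gives x ≥ 315 − 137 − 44 = 134.
So 134 ≤ x < 181; integers 134 through 180: 47 values.

47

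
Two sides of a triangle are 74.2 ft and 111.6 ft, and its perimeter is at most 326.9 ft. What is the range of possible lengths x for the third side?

Triangle inequality alone gives 37.4 < x < 185.8.
The perimeter condition gives x ≤ 326.9 − 74.2 − 111.6 = 141.1.
Intersecting the two: 37.4 < x ≤ 141.1.

37.4 < x ≤ 141.1 ft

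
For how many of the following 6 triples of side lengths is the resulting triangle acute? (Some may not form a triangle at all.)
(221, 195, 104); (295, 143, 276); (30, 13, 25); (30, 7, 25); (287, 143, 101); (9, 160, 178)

(221,195,104): 104²+195² = 48841 = 221² → right
(295,143,276): 143²+276² = 96625 > 87025 = 295² → acute
(30,13,25): 13²+25² = 794 < 900 = 30² → obtuse
(30,7,25): 7²+25² = 674 < 900 = 30² → obtuse
(287,143,101): 101+143 ≤ 287, not a triangle
(9,160,178): 9+160 ≤ 178, not a triangle
1 of the 6 is acute.

1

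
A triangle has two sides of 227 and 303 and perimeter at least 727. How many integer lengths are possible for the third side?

333

Triangle inequality: 76 < x < 530. Perimeter ≥ 727 gives x ≥ 727 − 227 − 303 = 197.
So 197 ≤ x < 530; integers 197 through 529: 333 values.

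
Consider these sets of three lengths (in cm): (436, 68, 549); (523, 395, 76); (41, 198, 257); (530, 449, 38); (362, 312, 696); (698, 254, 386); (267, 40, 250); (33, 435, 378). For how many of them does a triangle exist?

(68,436,549): 68+436 ≤ 549 → not valid
(76,395,523): 76+395 ≤ 523 → not valid
(41,198,257): 41+198 ≤ 257 → not valid
(38,449,530): 38+449 ≤ 530 → not valid
(312,362,696): 312+362 ≤ 696 → not valid
(254,386,698): 254+386 ≤ 698 → not valid
(40,250,267): 40+250 > 267 → valid
(33,378,435): 33+378 ≤ 435 → not valid
1 of the 8 triples forms a triangle.

1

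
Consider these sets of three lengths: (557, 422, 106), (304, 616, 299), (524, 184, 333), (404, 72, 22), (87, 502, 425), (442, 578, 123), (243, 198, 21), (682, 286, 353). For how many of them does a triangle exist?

(106,422,557): 106+422 ≤ 557 → not valid
(299,304,616): 299+304 ≤ 616 → not valid
(184,333,524): 184+333 ≤ 524 → not valid
(22,72,404): 22+72 ≤ 404 → not valid
(87,425,502): 87+425 > 502 → valid
(123,442,578): 123+442 ≤ 578 → not valid
(21,198,243): 21+198 ≤ 243 → not valid
(286,353,682): 286+353 ≤ 682 → not valid
1 of the 8 triples forms a triangle.

1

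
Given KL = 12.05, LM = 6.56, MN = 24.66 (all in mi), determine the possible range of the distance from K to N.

The maximum is all hops collinear in one direction: 12.05 + 6.56 + 24.66 = 43.27.
The longest hop is 24.66; the others sum to 18.61. Folding the others back against it leaves at least 24.66 − 18.61 = 6.05.

6.05 ≤ KN ≤ 43.27 mi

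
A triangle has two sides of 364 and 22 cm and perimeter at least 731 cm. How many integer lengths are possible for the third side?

Triangle inequality: 342 < x < 386. Perimeter ≥ 731 gives x ≥ 731 − 364 − 22 = 345.
So 345 ≤ x < 386; integers 345 through 385: 41 values.

41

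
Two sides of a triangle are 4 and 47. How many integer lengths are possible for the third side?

7

The third side lies in the open interval (43, 51).
Integers from 44 to 50 inclusive: 50 − 44 + 1 = 7.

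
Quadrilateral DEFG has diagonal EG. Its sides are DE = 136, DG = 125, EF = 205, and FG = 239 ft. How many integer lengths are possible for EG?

From triangle DEG: 11 < EG < 261.
From triangle FEG: 34 < EG < 444.
Intersection: 34 < EG < 261, so integers 35 through 260: 226 values.

226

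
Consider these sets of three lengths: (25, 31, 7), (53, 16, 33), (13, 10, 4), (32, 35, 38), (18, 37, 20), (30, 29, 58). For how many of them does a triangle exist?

(7,25,31): 7+25 > 31 → valid
(16,33,53): 16+33 ≤ 53 → not valid
(4,10,13): 4+10 > 13 → valid
(32,35,38): 32+35 > 38 → valid
(18,20,37): 18+20 > 37 → valid
(29,30,58): 29+30 > 58 → valid
5 of the 6 triples form a triangle.

5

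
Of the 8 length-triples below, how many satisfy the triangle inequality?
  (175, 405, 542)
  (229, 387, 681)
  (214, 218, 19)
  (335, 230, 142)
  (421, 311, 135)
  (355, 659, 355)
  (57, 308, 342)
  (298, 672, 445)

(175,405,542): 175+405 > 542 → valid
(229,387,681): 229+387 ≤ 681 → not valid
(19,214,218): 19+214 > 218 → valid
(142,230,335): 142+230 > 335 → valid
(135,311,421): 135+311 > 421 → valid
(355,355,659): 355+355 > 659 → valid
(57,308,342): 57+308 > 342 → valid
(298,445,672): 298+445 > 672 → valid
7 of the 8 triples form a triangle.

7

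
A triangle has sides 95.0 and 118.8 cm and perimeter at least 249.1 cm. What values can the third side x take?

35.3 ≤ x < 213.8

Triangle inequality alone gives 23.8 < x < 213.8.
The perimeter condition gives x ≥ 249.1 − 95.0 − 118.8 = 35.3.
Intersecting the two: 35.3 ≤ x < 213.8.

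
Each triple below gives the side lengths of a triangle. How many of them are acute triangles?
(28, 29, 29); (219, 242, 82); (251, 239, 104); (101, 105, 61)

3

(28,29,29): 28²+29² = 1625 > 841 = 29² → acute
(219,242,82): 82²+219² = 54685 < 58564 = 242² → obtuse
(251,239,104): 104²+239² = 67937 > 63001 = 251² → acute
(101,105,61): 61²+101² = 13922 > 11025 = 105² → acute
3 of the 4 are acute.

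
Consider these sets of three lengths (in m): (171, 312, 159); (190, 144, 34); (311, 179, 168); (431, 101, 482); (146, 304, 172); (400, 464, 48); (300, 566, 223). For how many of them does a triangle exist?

(159,171,312): 159+171 > 312 → valid
(34,144,190): 34+144 ≤ 190 → not valid
(168,179,311): 168+179 > 311 → valid
(101,431,482): 101+431 > 482 → valid
(146,172,304): 146+172 > 304 → valid
(48,400,464): 48+400 ≤ 464 → not valid
(223,300,566): 223+300 ≤ 566 → not valid
4 of the 7 triples form a triangle.

4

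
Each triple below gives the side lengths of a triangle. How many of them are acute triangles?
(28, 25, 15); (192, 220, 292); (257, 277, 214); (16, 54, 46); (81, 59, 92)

3

(28,25,15): 15²+25² = 850 > 784 = 28² → acute
(192,220,292): 192²+220² = 85264 = 292² → right
(257,277,214): 214²+257² = 111845 > 76729 = 277² → acute
(16,54,46): 16²+46² = 2372 < 2916 = 54² → obtuse
(81,59,92): 59²+81² = 10042 > 8464 = 92² → acute
3 of the 5 are acute.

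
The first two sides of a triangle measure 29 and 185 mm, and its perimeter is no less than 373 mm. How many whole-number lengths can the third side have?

55

Triangle inequality: 156 < x < 214. Perimeter ≥ 373 gives x ≥ 373 − 29 − 185 = 159.
So 159 ≤ x < 214; integers 159 through 213: 55 values.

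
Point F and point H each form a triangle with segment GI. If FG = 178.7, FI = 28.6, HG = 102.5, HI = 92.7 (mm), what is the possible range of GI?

150.1 < GI < 195.2

From triangle FGI: |178.7 − 28.6| < GI < 178.7 + 28.6, i.e. 150.1 < GI < 207.3.
From triangle HGI: 9.8 < GI < 195.2.
Both must hold, so GI lies in the intersection.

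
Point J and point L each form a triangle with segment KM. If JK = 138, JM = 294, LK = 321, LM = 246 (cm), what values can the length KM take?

156 < KM < 432

From triangle JKM: |138 − 294| < KM < 138 + 294, i.e. 156 < KM < 432.
From triangle LKM: 75 < KM < 567.
Both must hold, so KM lies in the intersection.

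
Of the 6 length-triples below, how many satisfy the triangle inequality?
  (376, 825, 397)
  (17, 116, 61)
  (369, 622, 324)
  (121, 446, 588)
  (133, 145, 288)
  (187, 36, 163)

(376,397,825): 376+397 ≤ 825 → not valid
(17,61,116): 17+61 ≤ 116 → not valid
(324,369,622): 324+369 > 622 → valid
(121,446,588): 121+446 ≤ 588 → not valid
(133,145,288): 133+145 ≤ 288 → not valid
(36,163,187): 36+163 > 187 → valid
2 of the 6 triples form a triangle.

2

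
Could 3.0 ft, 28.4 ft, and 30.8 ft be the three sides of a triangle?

The longest side is 30.8, and the other two sum to 31.4.
Since 31.4 > 30.8, the triangle inequality holds.

Yes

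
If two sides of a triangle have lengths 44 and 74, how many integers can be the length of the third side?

The third side lies in the open interval (30, 118).
Integers from 31 to 117 inclusive: 117 − 31 + 1 = 87.

87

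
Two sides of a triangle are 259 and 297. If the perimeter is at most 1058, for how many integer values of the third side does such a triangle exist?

464

Triangle inequality: 38 < x < 556. Perimeter ≤ 1058 gives x ≤ 1058 − 259 − 297 = 502.
So 38 < x ≤ 502; integers 39 through 502: 464 values.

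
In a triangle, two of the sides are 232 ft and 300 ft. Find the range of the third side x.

By the triangle inequality, x must be less than 232 + 300 = 532 and greater than |232 − 300| = 68.

68 < x < 532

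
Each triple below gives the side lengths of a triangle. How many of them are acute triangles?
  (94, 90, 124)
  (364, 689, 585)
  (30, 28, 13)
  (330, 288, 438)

(94,90,124): 90²+94² = 16936 > 15376 = 124² → acute
(364,689,585): 364²+585² = 474721 = 689² → right
(30,28,13): 13²+28² = 953 > 900 = 30² → acute
(330,288,438): 288²+330² = 191844 = 438² → right
2 of the 4 are acute.

2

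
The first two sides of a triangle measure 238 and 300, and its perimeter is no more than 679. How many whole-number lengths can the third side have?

Triangle inequality: 62 < x < 538. Perimeter ≤ 679 gives x ≤ 679 − 238 − 300 = 141.
So 62 < x ≤ 141; integers 63 through 141: 79 values.

79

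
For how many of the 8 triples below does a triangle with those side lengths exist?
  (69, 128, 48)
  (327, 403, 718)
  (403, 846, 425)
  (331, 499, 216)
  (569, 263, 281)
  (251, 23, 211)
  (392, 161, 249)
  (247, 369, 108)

3

(48,69,128): 48+69 ≤ 128 → not valid
(327,403,718): 327+403 > 718 → valid
(403,425,846): 403+425 ≤ 846 → not valid
(216,331,499): 216+331 > 499 → valid
(263,281,569): 263+281 ≤ 569 → not valid
(23,211,251): 23+211 ≤ 251 → not valid
(161,249,392): 161+249 > 392 → valid
(108,247,369): 108+247 ≤ 369 → not valid
3 of the 8 triples form a triangle.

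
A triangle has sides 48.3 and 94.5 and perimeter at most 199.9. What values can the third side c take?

46.2 < c ≤ 57.1

Triangle inequality alone gives 46.2 < c < 142.8.
The perimeter condition gives c ≤ 199.9 − 48.3 − 94.5 = 57.1.
Intersecting the two: 46.2 < c ≤ 57.1.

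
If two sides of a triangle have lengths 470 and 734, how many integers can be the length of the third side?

The third side lies in the open interval (264, 1204).
Integers from 265 to 1203 inclusive: 1203 − 265 + 1 = 939.

939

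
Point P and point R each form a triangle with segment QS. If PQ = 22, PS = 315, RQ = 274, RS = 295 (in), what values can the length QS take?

293 < QS < 337

From triangle PQS: |22 − 315| < QS < 22 + 315, i.e. 293 < QS < 337.
From triangle RQS: 21 < QS < 569.
Both must hold, so QS lies in the intersection.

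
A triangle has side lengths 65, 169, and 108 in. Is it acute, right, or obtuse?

obtuse

Compare the square of the longest side to the sum of squares of the other two: 65² + 108² = 15889 < 28561 = 169².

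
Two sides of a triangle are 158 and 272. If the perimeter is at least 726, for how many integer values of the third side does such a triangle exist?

134

Triangle inequality: 114 < x < 430. Perimeter ≥ 726 gives x ≥ 726 − 158 − 272 = 296.
So 296 ≤ x < 430; integers 296 through 429: 134 values.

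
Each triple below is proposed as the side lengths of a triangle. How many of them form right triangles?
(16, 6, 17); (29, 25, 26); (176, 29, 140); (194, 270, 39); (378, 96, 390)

1

(16,6,17): 6²+16² = 292 > 289 = 17² → acute
(29,25,26): 25²+26² = 1301 > 841 = 29² → acute
(176,29,140): 29+140 ≤ 176, not a triangle
(194,270,39): 39+194 ≤ 270, not a triangle
(378,96,390): 96²+378² = 152100 = 390² → right
1 of the 5 is right.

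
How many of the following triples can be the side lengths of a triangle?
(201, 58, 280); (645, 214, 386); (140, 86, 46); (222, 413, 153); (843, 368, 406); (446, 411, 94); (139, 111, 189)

2

(58,201,280): 58+201 ≤ 280 → not valid
(214,386,645): 214+386 ≤ 645 → not valid
(46,86,140): 46+86 ≤ 140 → not valid
(153,222,413): 153+222 ≤ 413 → not valid
(368,406,843): 368+406 ≤ 843 → not valid
(94,411,446): 94+411 > 446 → valid
(111,139,189): 111+139 > 189 → valid
2 of the 7 triples form a triangle.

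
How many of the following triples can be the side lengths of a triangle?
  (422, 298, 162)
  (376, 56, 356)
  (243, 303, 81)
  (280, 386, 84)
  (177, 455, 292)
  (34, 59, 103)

(162,298,422): 162+298 > 422 → valid
(56,356,376): 56+356 > 376 → valid
(81,243,303): 81+243 > 303 → valid
(84,280,386): 84+280 ≤ 386 → not valid
(177,292,455): 177+292 > 455 → valid
(34,59,103): 34+59 ≤ 103 → not valid
4 of the 6 triples form a triangle.

4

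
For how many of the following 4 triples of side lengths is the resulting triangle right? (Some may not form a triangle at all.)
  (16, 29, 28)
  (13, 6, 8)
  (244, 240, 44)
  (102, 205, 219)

1

(16,29,28): 16²+28² = 1040 > 841 = 29² → acute
(13,6,8): 6²+8² = 100 < 169 = 13² → obtuse
(244,240,44): 44²+240² = 59536 = 244² → right
(102,205,219): 102²+205² = 52429 > 47961 = 219² → acute
1 of the 4 is right.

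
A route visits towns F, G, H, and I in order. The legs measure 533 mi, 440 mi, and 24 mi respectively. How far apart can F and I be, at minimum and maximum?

69 ≤ FI ≤ 997 mi

The maximum is all hops collinear in one direction: 533 + 440 + 24 = 997.
The longest hop is 533; the others sum to 464. Folding the others back against it leaves at least 533 − 464 = 69.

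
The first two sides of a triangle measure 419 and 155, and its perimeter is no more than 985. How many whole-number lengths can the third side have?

147

Triangle inequality: 264 < x < 574. Perimeter ≤ 985 gives x ≤ 985 − 419 − 155 = 411.
So 264 < x ≤ 411; integers 265 through 411: 147 values.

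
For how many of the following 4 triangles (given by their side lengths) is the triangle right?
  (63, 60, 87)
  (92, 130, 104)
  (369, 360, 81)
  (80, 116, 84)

3

(63,60,87): 60²+63² = 7569 = 87² → right
(92,130,104): 92²+104² = 19280 > 16900 = 130² → acute
(369,360,81): 81²+360² = 136161 = 369² → right
(80,116,84): 80²+84² = 13456 = 116² → right
3 of the 4 are right.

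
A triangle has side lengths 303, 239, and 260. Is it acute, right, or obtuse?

acute

Compare the square of the longest side to the sum of squares of the other two: 239² + 260² = 124721 > 91809 = 303².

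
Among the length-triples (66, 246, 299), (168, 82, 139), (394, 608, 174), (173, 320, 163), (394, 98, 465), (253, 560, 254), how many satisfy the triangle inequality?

4

(66,246,299): 66+246 > 299 → valid
(82,139,168): 82+139 > 168 → valid
(174,394,608): 174+394 ≤ 608 → not valid
(163,173,320): 163+173 > 320 → valid
(98,394,465): 98+394 > 465 → valid
(253,254,560): 253+254 ≤ 560 → not valid
4 of the 6 triples form a triangle.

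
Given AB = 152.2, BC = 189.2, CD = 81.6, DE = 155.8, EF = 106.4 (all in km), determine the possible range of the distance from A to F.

The maximum is all hops collinear in one direction: 152.2 + 189.2 + 81.6 + 155.8 + 106.4 = 685.2.
The longest hop is 189.2; the others sum to 496.0. Since 189.2 ≤ 496.0, the path can fold back on itself completely, so the minimum distance is 0.

0 ≤ AF ≤ 685.2 km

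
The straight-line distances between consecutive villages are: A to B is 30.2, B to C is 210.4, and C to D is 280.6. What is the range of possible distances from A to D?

The maximum is all hops collinear in one direction: 30.2 + 210.4 + 280.6 = 521.2.
The longest hop is 280.6; the others sum to 240.6. Folding the others back against it leaves at least 280.6 − 240.6 = 40.0.

40.0 ≤ AD ≤ 521.2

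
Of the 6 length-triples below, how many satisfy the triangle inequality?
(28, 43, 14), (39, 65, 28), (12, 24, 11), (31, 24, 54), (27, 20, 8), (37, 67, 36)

(14,28,43): 14+28 ≤ 43 → not valid
(28,39,65): 28+39 > 65 → valid
(11,12,24): 11+12 ≤ 24 → not valid
(24,31,54): 24+31 > 54 → valid
(8,20,27): 8+20 > 27 → valid
(36,37,67): 36+37 > 67 → valid
4 of the 6 triples form a triangle.

4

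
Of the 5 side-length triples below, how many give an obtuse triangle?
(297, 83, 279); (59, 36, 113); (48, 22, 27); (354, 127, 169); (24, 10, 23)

(297,83,279): 83²+279² = 84730 < 88209 = 297² → obtuse
(59,36,113): 36+59 ≤ 113, not a triangle
(48,22,27): 22²+27² = 1213 < 2304 = 48² → obtuse
(354,127,169): 127+169 ≤ 354, not a triangle
(24,10,23): 10²+23² = 629 > 576 = 24² → acute
2 of the 5 are obtuse.

2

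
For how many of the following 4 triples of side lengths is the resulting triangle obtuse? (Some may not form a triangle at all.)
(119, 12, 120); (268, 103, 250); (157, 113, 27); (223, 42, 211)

2

(119,12,120): 12²+119² = 14305 < 14400 = 120² → obtuse
(268,103,250): 103²+250² = 73109 > 71824 = 268² → acute
(157,113,27): 27+113 ≤ 157, not a triangle
(223,42,211): 42²+211² = 46285 < 49729 = 223² → obtuse
2 of the 4 are obtuse.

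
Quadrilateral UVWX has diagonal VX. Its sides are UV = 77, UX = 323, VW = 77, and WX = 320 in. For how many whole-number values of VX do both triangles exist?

From triangle UVX: 246 < VX < 400.
From triangle WVX: 243 < VX < 397.
Intersection: 246 < VX < 397, so integers 247 through 396: 150 values.

150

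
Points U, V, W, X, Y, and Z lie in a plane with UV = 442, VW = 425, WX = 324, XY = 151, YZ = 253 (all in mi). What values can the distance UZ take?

0 ≤ UZ ≤ 1595 mi

The maximum is all hops collinear in one direction: 442 + 425 + 324 + 151 + 253 = 1595.
The longest hop is 442; the others sum to 1153. Since 442 ≤ 1153, the path can fold back on itself completely, so the minimum distance is 0.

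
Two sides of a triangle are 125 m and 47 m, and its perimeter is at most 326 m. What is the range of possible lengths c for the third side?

Triangle inequality alone gives 78 < c < 172.
The perimeter condition gives c ≤ 326 − 125 − 47 = 154.
Intersecting the two: 78 < c ≤ 154.

78 < c ≤ 154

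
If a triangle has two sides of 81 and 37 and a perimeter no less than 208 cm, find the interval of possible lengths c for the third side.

90 ≤ c < 118

Triangle inequality alone gives 44 < c < 118.
The perimeter condition gives c ≥ 208 − 81 − 37 = 90.
Intersecting the two: 90 ≤ c < 118.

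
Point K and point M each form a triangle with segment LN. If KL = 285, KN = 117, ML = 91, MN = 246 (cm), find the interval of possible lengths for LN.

From triangle KLN: |285 − 117| < LN < 285 + 117, i.e. 168 < LN < 402.
From triangle MLN: 155 < LN < 337.
Both must hold, so LN lies in the intersection.

168 < LN < 337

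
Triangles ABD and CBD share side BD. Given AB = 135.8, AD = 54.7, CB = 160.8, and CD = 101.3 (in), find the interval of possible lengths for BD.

From triangle ABD: |135.8 − 54.7| < BD < 135.8 + 54.7, i.e. 81.1 < BD < 190.5.
From triangle CBD: 59.5 < BD < 262.1.
Both must hold, so BD lies in the intersection.

81.1 < BD < 190.5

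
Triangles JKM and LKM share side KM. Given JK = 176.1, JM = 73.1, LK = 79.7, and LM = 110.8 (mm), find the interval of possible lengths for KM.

From triangle JKM: |176.1 − 73.1| < KM < 176.1 + 73.1, i.e. 103.0 < KM < 249.2.
From triangle LKM: 31.1 < KM < 190.5.
Both must hold, so KM lies in the intersection.

103.0 < KM < 190.5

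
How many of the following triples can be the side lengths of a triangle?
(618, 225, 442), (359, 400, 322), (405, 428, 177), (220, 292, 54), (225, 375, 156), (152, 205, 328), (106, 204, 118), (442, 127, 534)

(225,442,618): 225+442 > 618 → valid
(322,359,400): 322+359 > 400 → valid
(177,405,428): 177+405 > 428 → valid
(54,220,292): 54+220 ≤ 292 → not valid
(156,225,375): 156+225 > 375 → valid
(152,205,328): 152+205 > 328 → valid
(106,118,204): 106+118 > 204 → valid
(127,442,534): 127+442 > 534 → valid
7 of the 8 triples form a triangle.

7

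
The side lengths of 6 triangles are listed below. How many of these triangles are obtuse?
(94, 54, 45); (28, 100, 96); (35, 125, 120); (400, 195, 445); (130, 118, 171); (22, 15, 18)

(94,54,45): 45²+54² = 4941 < 8836 = 94² → obtuse
(28,100,96): 28²+96² = 10000 = 100² → right
(35,125,120): 35²+120² = 15625 = 125² → right
(400,195,445): 195²+400² = 198025 = 445² → right
(130,118,171): 118²+130² = 30824 > 29241 = 171² → acute
(22,15,18): 15²+18² = 549 > 484 = 22² → acute
1 of the 6 is obtuse.

1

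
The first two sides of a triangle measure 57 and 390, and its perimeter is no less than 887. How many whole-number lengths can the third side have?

7

Triangle inequality: 333 < x < 447. Perimeter ≥ 887 gives x ≥ 887 − 57 − 390 = 440.
So 440 ≤ x < 447; integers 440 through 446: 7 values.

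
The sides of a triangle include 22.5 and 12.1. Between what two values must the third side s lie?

10.4 < s < 34.6

By the triangle inequality, s must be less than 22.5 + 12.1 = 34.6 and greater than |22.5 − 12.1| = 10.4.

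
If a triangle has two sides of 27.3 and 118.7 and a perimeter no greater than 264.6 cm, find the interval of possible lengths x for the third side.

91.4 < x ≤ 118.6

Triangle inequality alone gives 91.4 < x < 146.0.
The perimeter condition gives x ≤ 264.6 − 27.3 − 118.7 = 118.6.
Intersecting the two: 91.4 < x ≤ 118.6.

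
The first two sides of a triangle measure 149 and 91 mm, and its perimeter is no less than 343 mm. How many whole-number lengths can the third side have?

137

Triangle inequality: 58 < x < 240. Perimeter ≥ 343 gives x ≥ 343 − 149 − 91 = 103.
So 103 ≤ x < 240; integers 103 through 239: 137 values.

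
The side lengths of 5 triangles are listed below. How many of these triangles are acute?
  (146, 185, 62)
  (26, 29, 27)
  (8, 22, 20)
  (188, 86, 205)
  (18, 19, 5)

2

(146,185,62): 62²+146² = 25160 < 34225 = 185² → obtuse
(26,29,27): 26²+27² = 1405 > 841 = 29² → acute
(8,22,20): 8²+20² = 464 < 484 = 22² → obtuse
(188,86,205): 86²+188² = 42740 > 42025 = 205² → acute
(18,19,5): 5²+18² = 349 < 361 = 19² → obtuse
2 of the 5 are acute.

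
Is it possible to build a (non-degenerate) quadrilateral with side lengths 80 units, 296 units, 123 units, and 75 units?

For a quadrilateral, each side must be shorter than the sum of the others.
Here the longest side is 296, but the remaining 3 sides sum to only 278.

No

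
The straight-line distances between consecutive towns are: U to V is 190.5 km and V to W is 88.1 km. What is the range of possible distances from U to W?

102.4 ≤ UW ≤ 278.6 km

By the triangle inequality, |190.5 − 88.1| ≤ UW ≤ 190.5 + 88.1.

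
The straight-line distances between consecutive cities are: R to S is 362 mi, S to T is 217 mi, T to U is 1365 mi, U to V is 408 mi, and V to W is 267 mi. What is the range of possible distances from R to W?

111 ≤ RW ≤ 2619 mi

The maximum is all hops collinear in one direction: 362 + 217 + 1365 + 408 + 267 = 2619.
The longest hop is 1365; the others sum to 1254. Folding the others back against it leaves at least 1365 − 1254 = 111.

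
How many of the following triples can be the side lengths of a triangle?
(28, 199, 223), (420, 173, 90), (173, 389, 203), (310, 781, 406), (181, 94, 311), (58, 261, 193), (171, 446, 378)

(28,199,223): 28+199 > 223 → valid
(90,173,420): 90+173 ≤ 420 → not valid
(173,203,389): 173+203 ≤ 389 → not valid
(310,406,781): 310+406 ≤ 781 → not valid
(94,181,311): 94+181 ≤ 311 → not valid
(58,193,261): 58+193 ≤ 261 → not valid
(171,378,446): 171+378 > 446 → valid
2 of the 7 triples form a triangle.

2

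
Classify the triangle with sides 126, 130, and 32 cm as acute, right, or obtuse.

Compare the square of the longest side to the sum of squares of the other two: 32² + 126² = 16900 = 130².

right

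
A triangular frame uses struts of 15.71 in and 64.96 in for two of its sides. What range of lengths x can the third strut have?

49.25 < x < 80.67

By the triangle inequality, x must be less than 15.71 + 64.96 = 80.67 and greater than |15.71 − 64.96| = 49.25.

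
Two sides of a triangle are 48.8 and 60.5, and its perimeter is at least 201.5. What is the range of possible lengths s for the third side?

92.2 ≤ s < 109.3

Triangle inequality alone gives 11.7 < s < 109.3.
The perimeter condition gives s ≥ 201.5 − 48.8 − 60.5 = 92.2.
Intersecting the two: 92.2 ≤ s < 109.3.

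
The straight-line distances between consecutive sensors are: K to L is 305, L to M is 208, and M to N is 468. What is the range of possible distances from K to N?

The maximum is all hops collinear in one direction: 305 + 208 + 468 = 981.
The longest hop is 468; the others sum to 513. Since 468 ≤ 513, the path can fold back on itself completely, so the minimum distance is 0.

0 ≤ KN ≤ 981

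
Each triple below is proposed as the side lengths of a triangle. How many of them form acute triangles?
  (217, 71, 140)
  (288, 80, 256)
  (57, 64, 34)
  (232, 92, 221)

(217,71,140): 71+140 ≤ 217, not a triangle
(288,80,256): 80²+256² = 71936 < 82944 = 288² → obtuse
(57,64,34): 34²+57² = 4405 > 4096 = 64² → acute
(232,92,221): 92²+221² = 57305 > 53824 = 232² → acute
2 of the 4 are acute.

2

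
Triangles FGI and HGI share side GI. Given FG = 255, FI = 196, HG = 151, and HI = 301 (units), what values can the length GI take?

From triangle FGI: |255 − 196| < GI < 255 + 196, i.e. 59 < GI < 451.
From triangle HGI: 150 < GI < 452.
Both must hold, so GI lies in the intersection.

150 < GI < 451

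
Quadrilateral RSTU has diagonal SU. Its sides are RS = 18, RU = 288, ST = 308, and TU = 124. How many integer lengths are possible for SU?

From triangle RSU: 270 < SU < 306.
From triangle TSU: 184 < SU < 432.
Intersection: 270 < SU < 306, so integers 271 through 305: 35 values.

35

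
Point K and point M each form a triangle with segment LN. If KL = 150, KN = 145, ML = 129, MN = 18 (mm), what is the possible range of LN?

From triangle KLN: |150 − 145| < LN < 150 + 145, i.e. 5 < LN < 295.
From triangle MLN: 111 < LN < 147.
Both must hold, so LN lies in the intersection.

111 < LN < 147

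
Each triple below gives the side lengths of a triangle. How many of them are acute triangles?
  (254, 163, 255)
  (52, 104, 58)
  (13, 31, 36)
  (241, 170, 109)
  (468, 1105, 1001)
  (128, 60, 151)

(254,163,255): 163²+254² = 91085 > 65025 = 255² → acute
(52,104,58): 52²+58² = 6068 < 10816 = 104² → obtuse
(13,31,36): 13²+31² = 1130 < 1296 = 36² → obtuse
(241,170,109): 109²+170² = 40781 < 58081 = 241² → obtuse
(468,1105,1001): 468²+1001² = 1221025 = 1105² → right
(128,60,151): 60²+128² = 19984 < 22801 = 151² → obtuse
1 of the 6 is acute.

1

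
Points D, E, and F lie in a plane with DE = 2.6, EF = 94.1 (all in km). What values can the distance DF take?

91.5 ≤ DF ≤ 96.7 km

By the triangle inequality, |2.6 − 94.1| ≤ DF ≤ 2.6 + 94.1.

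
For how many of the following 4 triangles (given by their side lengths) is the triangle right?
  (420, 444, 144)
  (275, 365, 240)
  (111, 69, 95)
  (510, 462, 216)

(420,444,144): 144²+420² = 197136 = 444² → right
(275,365,240): 240²+275² = 133225 = 365² → right
(111,69,95): 69²+95² = 13786 > 12321 = 111² → acute
(510,462,216): 216²+462² = 260100 = 510² → right
3 of the 4 are right.

3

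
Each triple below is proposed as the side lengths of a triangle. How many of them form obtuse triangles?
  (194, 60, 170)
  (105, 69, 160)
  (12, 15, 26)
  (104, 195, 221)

3

(194,60,170): 60²+170² = 32500 < 37636 = 194² → obtuse
(105,69,160): 69²+105² = 15786 < 25600 = 160² → obtuse
(12,15,26): 12²+15² = 369 < 676 = 26² → obtuse
(104,195,221): 104²+195² = 48841 = 221² → right
3 of the 4 are obtuse.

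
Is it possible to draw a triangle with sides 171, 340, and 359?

The longest side is 359, and the other two sum to 511.
Since 511 > 359, the triangle inequality holds.

Yes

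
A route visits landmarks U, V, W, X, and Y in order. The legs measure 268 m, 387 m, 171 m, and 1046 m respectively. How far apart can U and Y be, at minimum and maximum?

The maximum is all hops collinear in one direction: 268 + 387 + 171 + 1046 = 1872.
The longest hop is 1046; the others sum to 826. Folding the others back against it leaves at least 1046 − 826 = 220.

220 ≤ UY ≤ 1872 m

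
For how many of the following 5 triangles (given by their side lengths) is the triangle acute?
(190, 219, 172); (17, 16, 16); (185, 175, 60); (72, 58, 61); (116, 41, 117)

4

(190,219,172): 172²+190² = 65684 > 47961 = 219² → acute
(17,16,16): 16²+16² = 512 > 289 = 17² → acute
(185,175,60): 60²+175² = 34225 = 185² → right
(72,58,61): 58²+61² = 7085 > 5184 = 72² → acute
(116,41,117): 41²+116² = 15137 > 13689 = 117² → acute
4 of the 5 are acute.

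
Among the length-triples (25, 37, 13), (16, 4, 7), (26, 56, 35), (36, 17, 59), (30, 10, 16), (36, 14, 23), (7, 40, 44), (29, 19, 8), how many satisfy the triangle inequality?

4

(13,25,37): 13+25 > 37 → valid
(4,7,16): 4+7 ≤ 16 → not valid
(26,35,56): 26+35 > 56 → valid
(17,36,59): 17+36 ≤ 59 → not valid
(10,16,30): 10+16 ≤ 30 → not valid
(14,23,36): 14+23 > 36 → valid
(7,40,44): 7+40 > 44 → valid
(8,19,29): 8+19 ≤ 29 → not valid
4 of the 8 triples form a triangle.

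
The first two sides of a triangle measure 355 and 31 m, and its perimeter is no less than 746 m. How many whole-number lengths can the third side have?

Triangle inequality: 324 < x < 386. Perimeter ≥ 746 gives x ≥ 746 − 355 − 31 = 360.
So 360 ≤ x < 386; integers 360 through 385: 26 values.

26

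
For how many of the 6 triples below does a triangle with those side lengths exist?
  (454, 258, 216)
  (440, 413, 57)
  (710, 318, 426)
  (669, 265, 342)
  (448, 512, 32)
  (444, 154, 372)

(216,258,454): 216+258 > 454 → valid
(57,413,440): 57+413 > 440 → valid
(318,426,710): 318+426 > 710 → valid
(265,342,669): 265+342 ≤ 669 → not valid
(32,448,512): 32+448 ≤ 512 → not valid
(154,372,444): 154+372 > 444 → valid
4 of the 6 triples form a triangle.

4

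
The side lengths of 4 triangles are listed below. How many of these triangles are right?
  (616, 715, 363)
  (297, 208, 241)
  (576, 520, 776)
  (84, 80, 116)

3

(616,715,363): 363²+616² = 511225 = 715² → right
(297,208,241): 208²+241² = 101345 > 88209 = 297² → acute
(576,520,776): 520²+576² = 602176 = 776² → right
(84,80,116): 80²+84² = 13456 = 116² → right
3 of the 4 are right.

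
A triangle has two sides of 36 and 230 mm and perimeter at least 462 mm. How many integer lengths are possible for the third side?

Triangle inequality: 194 < x < 266. Perimeter ≥ 462 gives x ≥ 462 − 36 − 230 = 196.
So 196 ≤ x < 266; integers 196 through 265: 70 values.

70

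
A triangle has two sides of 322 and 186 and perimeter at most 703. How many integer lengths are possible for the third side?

Triangle inequality: 136 < x < 508. Perimeter ≤ 703 gives x ≤ 703 − 322 − 186 = 195.
So 136 < x ≤ 195; integers 137 through 195: 59 values.

59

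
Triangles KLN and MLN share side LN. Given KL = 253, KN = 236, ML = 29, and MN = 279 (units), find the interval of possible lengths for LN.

250 < LN < 308

From triangle KLN: |253 − 236| < LN < 253 + 236, i.e. 17 < LN < 489.
From triangle MLN: 250 < LN < 308.
Both must hold, so LN lies in the intersection.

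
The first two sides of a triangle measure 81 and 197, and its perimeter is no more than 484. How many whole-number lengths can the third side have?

90

Triangle inequality: 116 < x < 278. Perimeter ≤ 484 gives x ≤ 484 − 81 − 197 = 206.
So 116 < x ≤ 206; integers 117 through 206: 90 values.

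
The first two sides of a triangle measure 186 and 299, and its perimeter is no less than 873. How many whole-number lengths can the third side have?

97

Triangle inequality: 113 < x < 485. Perimeter ≥ 873 gives x ≥ 873 − 186 − 299 = 388.
So 388 ≤ x < 485; integers 388 through 484: 97 values.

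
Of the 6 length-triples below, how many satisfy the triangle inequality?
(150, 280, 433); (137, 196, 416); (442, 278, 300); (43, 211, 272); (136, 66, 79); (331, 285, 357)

3

(150,280,433): 150+280 ≤ 433 → not valid
(137,196,416): 137+196 ≤ 416 → not valid
(278,300,442): 278+300 > 442 → valid
(43,211,272): 43+211 ≤ 272 → not valid
(66,79,136): 66+79 > 136 → valid
(285,331,357): 285+331 > 357 → valid
3 of the 6 triples form a triangle.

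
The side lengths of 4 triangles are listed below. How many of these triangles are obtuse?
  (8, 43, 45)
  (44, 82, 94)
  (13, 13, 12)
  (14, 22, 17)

(8,43,45): 8²+43² = 1913 < 2025 = 45² → obtuse
(44,82,94): 44²+82² = 8660 < 8836 = 94² → obtuse
(13,13,12): 12²+13² = 313 > 169 = 13² → acute
(14,22,17): 14²+17² = 485 > 484 = 22² → acute
2 of the 4 are obtuse.

2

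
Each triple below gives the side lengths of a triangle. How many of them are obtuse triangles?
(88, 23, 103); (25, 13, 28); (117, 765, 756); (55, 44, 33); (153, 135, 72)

1

(88,23,103): 23²+88² = 8273 < 10609 = 103² → obtuse
(25,13,28): 13²+25² = 794 > 784 = 28² → acute
(117,765,756): 117²+756² = 585225 = 765² → right
(55,44,33): 33²+44² = 3025 = 55² → right
(153,135,72): 72²+135² = 23409 = 153² → right
1 of the 5 is obtuse.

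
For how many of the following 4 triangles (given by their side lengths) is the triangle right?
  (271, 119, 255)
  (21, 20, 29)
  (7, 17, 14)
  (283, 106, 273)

(271,119,255): 119²+255² = 79186 > 73441 = 271² → acute
(21,20,29): 20²+21² = 841 = 29² → right
(7,17,14): 7²+14² = 245 < 289 = 17² → obtuse
(283,106,273): 106²+273² = 85765 > 80089 = 283² → acute
1 of the 4 is right.

1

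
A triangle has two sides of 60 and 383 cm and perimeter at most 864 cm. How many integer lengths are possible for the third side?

Triangle inequality: 323 < x < 443. Perimeter ≤ 864 gives x ≤ 864 − 60 − 383 = 421.
So 323 < x ≤ 421; integers 324 through 421: 98 values.

98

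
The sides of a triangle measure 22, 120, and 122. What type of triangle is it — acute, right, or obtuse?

right

Compare the square of the longest side to the sum of squares of the other two: 22² + 120² = 14884 = 122².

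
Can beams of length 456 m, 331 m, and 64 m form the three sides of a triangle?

The longest side is 456, but the other two sum to only 395.
395 < 456, so the triangle inequality fails.

No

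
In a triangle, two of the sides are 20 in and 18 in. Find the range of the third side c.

By the triangle inequality, c must be less than 20 + 18 = 38 and greater than |20 − 18| = 2.

2 < c < 38 (in)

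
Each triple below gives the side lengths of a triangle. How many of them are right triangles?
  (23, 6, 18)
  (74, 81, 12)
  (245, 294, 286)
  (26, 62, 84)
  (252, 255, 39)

(23,6,18): 6²+18² = 360 < 529 = 23² → obtuse
(74,81,12): 12²+74² = 5620 < 6561 = 81² → obtuse
(245,294,286): 245²+286² = 141821 > 86436 = 294² → acute
(26,62,84): 26²+62² = 4520 < 7056 = 84² → obtuse
(252,255,39): 39²+252² = 65025 = 255² → right
1 of the 5 is right.

1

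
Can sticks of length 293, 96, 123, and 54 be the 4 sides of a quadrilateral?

For a quadrilateral, each side must be shorter than the sum of the others.
Here the longest side is 293, but the remaining 3 sides sum to only 273.

No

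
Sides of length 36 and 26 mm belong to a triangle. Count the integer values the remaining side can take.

The third side lies in the open interval (10, 62).
Integers from 11 to 61 inclusive: 61 − 11 + 1 = 51.

51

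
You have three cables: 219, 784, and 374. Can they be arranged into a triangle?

No

The longest side is 784, but the other two sum to only 593.
593 < 784, so the triangle inequality fails.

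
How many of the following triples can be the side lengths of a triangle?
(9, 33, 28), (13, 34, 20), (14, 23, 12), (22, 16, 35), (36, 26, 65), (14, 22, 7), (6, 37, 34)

4

(9,28,33): 9+28 > 33 → valid
(13,20,34): 13+20 ≤ 34 → not valid
(12,14,23): 12+14 > 23 → valid
(16,22,35): 16+22 > 35 → valid
(26,36,65): 26+36 ≤ 65 → not valid
(7,14,22): 7+14 ≤ 22 → not valid
(6,34,37): 6+34 > 37 → valid
4 of the 7 triples form a triangle.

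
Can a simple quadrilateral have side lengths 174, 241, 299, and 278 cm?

Yes

A quadrilateral exists iff every side is shorter than the sum of the others — equivalently, the longest side is less than the sum of the rest.
Longest side 299 < 693 (sum of the remaining 3), so yes.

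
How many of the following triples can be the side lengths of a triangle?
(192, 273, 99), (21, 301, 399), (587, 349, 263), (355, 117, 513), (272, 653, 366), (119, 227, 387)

(99,192,273): 99+192 > 273 → valid
(21,301,399): 21+301 ≤ 399 → not valid
(263,349,587): 263+349 > 587 → valid
(117,355,513): 117+355 ≤ 513 → not valid
(272,366,653): 272+366 ≤ 653 → not valid
(119,227,387): 119+227 ≤ 387 → not valid
2 of the 6 triples form a triangle.

2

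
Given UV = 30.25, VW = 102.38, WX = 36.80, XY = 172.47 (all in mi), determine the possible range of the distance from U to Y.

The maximum is all hops collinear in one direction: 30.25 + 102.38 + 36.80 + 172.47 = 341.90.
The longest hop is 172.47; the others sum to 169.43. Folding the others back against it leaves at least 172.47 − 169.43 = 3.04.

3.04 ≤ UY ≤ 341.90 mi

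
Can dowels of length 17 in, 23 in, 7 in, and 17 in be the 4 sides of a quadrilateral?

A quadrilateral exists iff every side is shorter than the sum of the others — equivalently, the longest side is less than the sum of the rest.
Longest side 23 < 41 (sum of the remaining 3), so yes.

Yes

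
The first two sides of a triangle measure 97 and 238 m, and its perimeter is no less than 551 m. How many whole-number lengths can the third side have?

Triangle inequality: 141 < x < 335. Perimeter ≥ 551 gives x ≥ 551 − 97 − 238 = 216.
So 216 ≤ x < 335; integers 216 through 334: 119 values.

119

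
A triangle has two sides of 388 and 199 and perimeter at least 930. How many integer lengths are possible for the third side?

Triangle inequality: 189 < x < 587. Perimeter ≥ 930 gives x ≥ 930 − 388 − 199 = 343.
So 343 ≤ x < 587; integers 343 through 586: 244 values.

244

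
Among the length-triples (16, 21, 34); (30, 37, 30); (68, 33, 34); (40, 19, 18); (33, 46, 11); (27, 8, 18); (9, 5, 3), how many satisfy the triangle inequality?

2

(16,21,34): 16+21 > 34 → valid
(30,30,37): 30+30 > 37 → valid
(33,34,68): 33+34 ≤ 68 → not valid
(18,19,40): 18+19 ≤ 40 → not valid
(11,33,46): 11+33 ≤ 46 → not valid
(8,18,27): 8+18 ≤ 27 → not valid
(3,5,9): 3+5 ≤ 9 → not valid
2 of the 7 triples form a triangle.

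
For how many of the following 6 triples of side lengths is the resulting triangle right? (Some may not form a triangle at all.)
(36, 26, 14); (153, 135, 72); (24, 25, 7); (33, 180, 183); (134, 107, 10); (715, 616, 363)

(36,26,14): 14²+26² = 872 < 1296 = 36² → obtuse
(153,135,72): 72²+135² = 23409 = 153² → right
(24,25,7): 7²+24² = 625 = 25² → right
(33,180,183): 33²+180² = 33489 = 183² → right
(134,107,10): 10+107 ≤ 134, not a triangle
(715,616,363): 363²+616² = 511225 = 715² → right
4 of the 6 are right.

4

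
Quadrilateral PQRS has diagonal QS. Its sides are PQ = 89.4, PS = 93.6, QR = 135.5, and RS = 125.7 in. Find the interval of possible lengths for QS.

9.8 < QS < 183.0

From triangle PQS: |89.4 − 93.6| < QS < 89.4 + 93.6, i.e. 4.2 < QS < 183.0.
From triangle RQS: 9.8 < QS < 261.2.
Both must hold, so QS lies in the intersection.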